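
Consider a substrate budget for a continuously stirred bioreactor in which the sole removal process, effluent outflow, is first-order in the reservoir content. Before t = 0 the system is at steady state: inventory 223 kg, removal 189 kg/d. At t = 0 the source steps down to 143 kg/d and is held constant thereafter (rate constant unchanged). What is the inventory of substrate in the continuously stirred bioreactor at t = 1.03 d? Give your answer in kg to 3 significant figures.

191 kg

Residence time τ = M₀/F₀ = 1.180 d. The eventual steady state is M_∞ = M₀·(F₁/F₀) = 223 × 143/189 = 168.72 kg.
The anomaly ΔM(t) = M(t) − M_∞ decays as ΔM₀·e^(−t/τ) with ΔM₀ = 223 − 168.72 = 54.28 kg.
At t = 1.03 d, e^(−t/τ) = e^(−0.8730) = 0.4177, so ΔM = 22.67 kg and M = 168.72 + 22.67 = 191.40 kg.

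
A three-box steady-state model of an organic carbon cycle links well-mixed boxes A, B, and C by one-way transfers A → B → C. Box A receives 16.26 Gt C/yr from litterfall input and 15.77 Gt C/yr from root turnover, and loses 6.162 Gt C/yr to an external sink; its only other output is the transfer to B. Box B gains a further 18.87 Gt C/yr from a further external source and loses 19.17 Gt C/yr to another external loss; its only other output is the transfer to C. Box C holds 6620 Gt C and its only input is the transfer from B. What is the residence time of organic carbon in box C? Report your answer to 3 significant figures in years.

259 yr

Box A: F(A→B) = (16.26 + 15.77) − 6.162 = 25.868 Gt C/yr.
Box B: F(B→C) = (25.868 + 18.87) − 19.17 = 25.568 Gt C/yr.
Box C throughput = its input = 25.568 Gt C/yr; τ = 6620 / 25.568 = 258.9 yr.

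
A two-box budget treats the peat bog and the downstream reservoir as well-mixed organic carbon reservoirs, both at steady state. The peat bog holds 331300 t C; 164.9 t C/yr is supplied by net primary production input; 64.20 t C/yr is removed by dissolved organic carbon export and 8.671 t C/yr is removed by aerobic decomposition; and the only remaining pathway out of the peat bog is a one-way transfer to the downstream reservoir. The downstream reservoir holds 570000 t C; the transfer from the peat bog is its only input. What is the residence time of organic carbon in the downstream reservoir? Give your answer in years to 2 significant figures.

Balance the peat bog: ΣF_in = 164.90 t C/yr.
Transfer to the downstream reservoir = ΣF_in − (64.20 + 8.671) = 92.029 t C/yr.
At steady state the output of the downstream reservoir equals its input, 92.029 t C/yr.
τ = M / F = 570000 / 92.029 = 6194 yr.

6200 yr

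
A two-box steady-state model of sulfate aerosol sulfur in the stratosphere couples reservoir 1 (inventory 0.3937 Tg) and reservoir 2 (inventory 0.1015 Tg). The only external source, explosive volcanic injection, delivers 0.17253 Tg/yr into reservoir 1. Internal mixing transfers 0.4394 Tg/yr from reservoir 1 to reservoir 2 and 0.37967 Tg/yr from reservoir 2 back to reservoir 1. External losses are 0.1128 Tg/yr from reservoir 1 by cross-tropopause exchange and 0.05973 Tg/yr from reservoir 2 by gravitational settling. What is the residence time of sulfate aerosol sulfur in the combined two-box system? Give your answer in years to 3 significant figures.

Treat the two boxes together as one reservoir: the mixing fluxes between them are internal recycling, so τ = ΣM / Σ(external losses).
M_total = 0.3937 + 0.1015 = 0.49520 Tg.
ΣF_external_out = 0.1128 + 0.05973 = 0.17253 Tg/yr.
τ = M_total / ΣF_ext = 0.49520 / 0.17253 = 2.870 yr.

2.87 yr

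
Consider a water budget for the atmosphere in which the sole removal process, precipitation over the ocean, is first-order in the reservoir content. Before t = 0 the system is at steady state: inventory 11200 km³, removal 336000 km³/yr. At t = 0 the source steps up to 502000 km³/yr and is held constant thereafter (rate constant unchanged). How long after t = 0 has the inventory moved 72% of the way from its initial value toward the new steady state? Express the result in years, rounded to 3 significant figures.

0.0424 yr

τ = M₀/F₀ = 11200/336000 = 0.03333 yr.
The remaining gap fraction is e^(−t/τ); 72% covered ⇒ e^(−t/τ) = 0.280.
t = −τ ln(0.280) = 0.03333 × 1.273 = 0.04243 yr.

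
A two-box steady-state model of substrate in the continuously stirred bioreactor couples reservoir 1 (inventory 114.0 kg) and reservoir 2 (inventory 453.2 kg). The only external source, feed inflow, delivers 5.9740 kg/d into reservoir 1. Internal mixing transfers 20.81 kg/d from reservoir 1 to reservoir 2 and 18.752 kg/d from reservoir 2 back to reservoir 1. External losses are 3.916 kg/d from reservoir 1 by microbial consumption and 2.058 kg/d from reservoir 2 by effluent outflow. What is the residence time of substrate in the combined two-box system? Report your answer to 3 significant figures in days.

94.9 d

For the system as a whole, the A↔B exchange is internal and contributes nothing to the throughput; only the external sinks remove mass.
M_total = 114.0 + 453.2 = 567.20 kg.
ΣF_external_out = 3.916 + 2.058 = 5.9740 kg/d.
τ = M_total / ΣF_ext = 567.20 / 5.9740 = 94.94 d.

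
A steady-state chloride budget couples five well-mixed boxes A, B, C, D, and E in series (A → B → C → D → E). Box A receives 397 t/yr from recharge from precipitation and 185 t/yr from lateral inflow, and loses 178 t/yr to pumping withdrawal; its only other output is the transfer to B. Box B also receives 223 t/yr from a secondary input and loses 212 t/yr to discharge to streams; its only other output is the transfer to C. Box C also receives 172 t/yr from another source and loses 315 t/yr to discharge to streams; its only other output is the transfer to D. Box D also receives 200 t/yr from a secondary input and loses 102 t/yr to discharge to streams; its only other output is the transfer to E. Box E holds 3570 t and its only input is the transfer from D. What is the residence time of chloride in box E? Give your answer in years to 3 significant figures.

9.65 yr

Box A: F(A→B) = (397 + 185) − 178 = 404.00 t/yr.
Box B: F(B→C) = (404.00 + 223) − 212 = 415.00 t/yr.
Box C: F(C→D) = (415.00 + 172) − 315 = 272.00 t/yr.
Box D: F(D→E) = (272.00 + 200) − 102 = 370.00 t/yr.
Box E throughput = its input = 370.00 t/yr; τ = 3570 / 370.00 = 9.649 yr.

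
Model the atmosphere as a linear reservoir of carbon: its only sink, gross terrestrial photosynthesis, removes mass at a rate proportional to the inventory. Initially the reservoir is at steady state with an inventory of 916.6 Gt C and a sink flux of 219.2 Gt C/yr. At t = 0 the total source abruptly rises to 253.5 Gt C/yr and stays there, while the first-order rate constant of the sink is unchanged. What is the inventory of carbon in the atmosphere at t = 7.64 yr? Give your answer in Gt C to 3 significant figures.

1040 Gt C

Residence time τ = M₀/F₀ = 4.182 yr. The eventual steady state is M_∞ = M₀·(F₁/F₀) = 916.6 × 253.5/219.2 = 1060.0 Gt C.
The anomaly ΔM(t) = M(t) − M_∞ decays as ΔM₀·e^(−t/τ) with ΔM₀ = 916.6 − 1060.0 = −143.4 Gt C.
At t = 7.64 yr, e^(−t/τ) = e^(−1.827) = 0.1609, so ΔM = −23.08 Gt C and M = 1060.0 − 23.08 = 1037.0 Gt C.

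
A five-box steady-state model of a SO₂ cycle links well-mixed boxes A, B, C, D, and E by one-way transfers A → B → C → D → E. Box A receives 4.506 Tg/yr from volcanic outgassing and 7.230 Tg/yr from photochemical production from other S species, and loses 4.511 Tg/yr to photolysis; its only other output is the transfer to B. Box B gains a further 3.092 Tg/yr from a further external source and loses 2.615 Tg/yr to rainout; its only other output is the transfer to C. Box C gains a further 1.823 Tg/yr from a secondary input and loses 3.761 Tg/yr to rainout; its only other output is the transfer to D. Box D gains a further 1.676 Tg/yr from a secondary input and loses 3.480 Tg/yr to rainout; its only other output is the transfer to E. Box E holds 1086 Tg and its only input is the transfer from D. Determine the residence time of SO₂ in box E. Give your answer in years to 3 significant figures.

Box A: F(A→B) = (4.506 + 7.230) − 4.511 = 7.2250 Tg/yr.
Box B: F(B→C) = (7.2250 + 3.092) − 2.615 = 7.7020 Tg/yr.
Box C: F(C→D) = (7.7020 + 1.823) − 3.761 = 5.7640 Tg/yr.
Box D: F(D→E) = (5.7640 + 1.676) − 3.480 = 3.9600 Tg/yr.
Box E throughput = its input = 3.9600 Tg/yr; τ = 1086 / 3.9600 = 274.2 yr.

274 yr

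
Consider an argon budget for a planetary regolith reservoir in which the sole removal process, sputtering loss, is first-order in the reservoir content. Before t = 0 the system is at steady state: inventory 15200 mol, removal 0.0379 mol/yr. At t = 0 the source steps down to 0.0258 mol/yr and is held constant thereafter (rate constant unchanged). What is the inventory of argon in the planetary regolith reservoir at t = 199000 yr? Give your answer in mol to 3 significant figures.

13300 mol

Residence time τ = M₀/F₀ = 401100 yr. The eventual steady state is M_∞ = M₀·(F₁/F₀) = 15200 × 0.0258/0.0379 = 10347 mol.
The anomaly ΔM(t) = M(t) − M_∞ decays as ΔM₀·e^(−t/τ) with ΔM₀ = 15200 − 10347 = 4853 mol.
At t = 199000 yr, e^(−t/τ) = e^(−0.4962) = 0.6088, so ΔM = 2955 mol and M = 10347 + 2955 = 13302 mol.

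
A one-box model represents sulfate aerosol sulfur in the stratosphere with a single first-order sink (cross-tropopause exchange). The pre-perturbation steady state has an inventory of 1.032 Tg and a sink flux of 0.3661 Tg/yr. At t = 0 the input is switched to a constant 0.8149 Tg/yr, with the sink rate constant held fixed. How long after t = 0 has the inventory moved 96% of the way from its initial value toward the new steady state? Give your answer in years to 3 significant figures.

9.07 yr

τ = M₀/F₀ = 1.032/0.3661 = 2.819 yr.
The remaining gap fraction is e^(−t/τ); 96% covered ⇒ e^(−t/τ) = 0.0400.
t = −τ ln(0.0400) = 2.819 × 3.219 = 9.074 yr.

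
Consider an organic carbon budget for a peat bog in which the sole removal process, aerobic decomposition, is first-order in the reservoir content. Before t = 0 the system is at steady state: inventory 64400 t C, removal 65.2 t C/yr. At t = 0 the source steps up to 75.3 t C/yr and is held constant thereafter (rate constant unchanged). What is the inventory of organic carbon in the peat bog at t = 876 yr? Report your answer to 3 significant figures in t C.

70300 t C

τ = M₀/F₀ = 64400/65.2 = 987.7 yr; rate constant k = 1/τ.
New steady state M_∞ = F₁/k = F₁·τ = 75.3 × 987.7 = 74376 t C.
M(t) = M_∞ + (M₀ − M_∞)·e^(−t/τ); t/τ = 876/987.7 = 0.8869, so e^(−t/τ) = 0.4119.
M(t) = 74376 − 9976 × 0.4119 = 70267 t C.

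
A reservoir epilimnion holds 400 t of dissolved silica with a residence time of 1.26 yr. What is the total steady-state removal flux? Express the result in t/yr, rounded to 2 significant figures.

320 t/yr

F = M / τ = 400 / 1.26 = 317.5 t/yr.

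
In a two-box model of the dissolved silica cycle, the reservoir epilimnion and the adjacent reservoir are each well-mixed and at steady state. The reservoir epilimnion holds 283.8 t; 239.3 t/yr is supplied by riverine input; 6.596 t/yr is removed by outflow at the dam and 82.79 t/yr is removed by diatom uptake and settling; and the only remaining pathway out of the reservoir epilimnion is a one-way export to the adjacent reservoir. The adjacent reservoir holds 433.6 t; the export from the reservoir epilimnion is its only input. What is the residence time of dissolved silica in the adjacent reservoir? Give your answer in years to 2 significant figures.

Balance the reservoir epilimnion: ΣF_in = 239.30 t/yr.
Export to the adjacent reservoir = ΣF_in − (6.596 + 82.79) = 149.91 t/yr.
At steady state the output of the adjacent reservoir equals its input, 149.91 t/yr.
τ = M / F = 433.6 / 149.91 = 2.892 yr.

2.9 yr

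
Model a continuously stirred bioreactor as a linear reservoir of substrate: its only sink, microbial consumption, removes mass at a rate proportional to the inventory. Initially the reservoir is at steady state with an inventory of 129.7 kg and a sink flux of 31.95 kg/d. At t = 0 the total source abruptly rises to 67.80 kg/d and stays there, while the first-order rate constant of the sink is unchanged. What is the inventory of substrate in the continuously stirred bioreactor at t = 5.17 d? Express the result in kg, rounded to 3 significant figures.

Residence time τ = M₀/F₀ = 4.059 d. The eventual steady state is M_∞ = M₀·(F₁/F₀) = 129.7 × 67.80/31.95 = 275.23 kg.
The anomaly ΔM(t) = M(t) − M_∞ decays as ΔM₀·e^(−t/τ) with ΔM₀ = 129.7 − 275.23 = −145.5 kg.
At t = 5.17 d, e^(−t/τ) = e^(−1.274) = 0.2798, so ΔM = −40.72 kg and M = 275.23 − 40.72 = 234.51 kg.

235 kg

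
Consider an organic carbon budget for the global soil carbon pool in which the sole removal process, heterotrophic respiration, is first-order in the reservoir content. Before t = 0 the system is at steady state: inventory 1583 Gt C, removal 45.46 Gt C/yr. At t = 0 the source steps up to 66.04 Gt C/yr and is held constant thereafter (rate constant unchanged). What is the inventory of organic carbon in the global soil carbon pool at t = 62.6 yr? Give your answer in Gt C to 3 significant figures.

2180 Gt C

Residence time τ = M₀/F₀ = 34.82 yr. The eventual steady state is M_∞ = M₀·(F₁/F₀) = 1583 × 66.04/45.46 = 2299.6 Gt C.
The anomaly ΔM(t) = M(t) − M_∞ decays as ΔM₀·e^(−t/τ) with ΔM₀ = 1583 − 2299.6 = −716.6 Gt C.
At t = 62.6 yr, e^(−t/τ) = e^(−1.798) = 0.1657, so ΔM = −118.7 Gt C and M = 2299.6 − 118.7 = 2180.9 Gt C.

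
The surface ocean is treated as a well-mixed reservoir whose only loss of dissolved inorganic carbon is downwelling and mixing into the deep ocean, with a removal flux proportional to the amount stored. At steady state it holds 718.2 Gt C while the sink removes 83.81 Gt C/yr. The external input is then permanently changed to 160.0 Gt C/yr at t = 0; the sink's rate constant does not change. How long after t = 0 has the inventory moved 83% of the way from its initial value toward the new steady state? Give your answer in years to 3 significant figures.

τ = M₀/F₀ = 718.2/83.81 = 8.569 yr.
The remaining gap fraction is e^(−t/τ); 83% covered ⇒ e^(−t/τ) = 0.170.
t = −τ ln(0.170) = 8.569 × 1.772 = 15.18 yr.

15.2 yr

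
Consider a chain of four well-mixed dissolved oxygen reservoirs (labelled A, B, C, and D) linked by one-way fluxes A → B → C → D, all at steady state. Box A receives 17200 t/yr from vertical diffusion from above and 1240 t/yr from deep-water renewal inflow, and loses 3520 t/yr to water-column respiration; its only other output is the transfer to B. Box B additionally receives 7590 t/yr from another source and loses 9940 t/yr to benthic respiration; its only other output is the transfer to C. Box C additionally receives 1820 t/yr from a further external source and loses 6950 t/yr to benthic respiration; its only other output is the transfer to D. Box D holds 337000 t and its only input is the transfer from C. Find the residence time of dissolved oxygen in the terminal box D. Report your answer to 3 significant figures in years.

45.3 yr

Box A: F(A→B) = (17200 + 1240) − 3520 = 14920 t/yr.
Box B: F(B→C) = (14920 + 7590) − 9940 = 12570 t/yr.
Box C: F(C→D) = (12570 + 1820) − 6950 = 7440.0 t/yr.
Box D throughput = its input = 7440.0 t/yr; τ = 337000 / 7440.0 = 45.30 yr.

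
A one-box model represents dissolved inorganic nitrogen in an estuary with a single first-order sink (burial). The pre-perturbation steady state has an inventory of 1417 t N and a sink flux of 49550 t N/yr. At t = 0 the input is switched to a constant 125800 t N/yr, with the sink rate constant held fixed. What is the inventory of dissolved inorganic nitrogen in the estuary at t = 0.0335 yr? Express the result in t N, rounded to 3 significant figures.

2920 t N

Residence time τ = M₀/F₀ = 0.02860 yr. The eventual steady state is M_∞ = M₀·(F₁/F₀) = 1417 × 125800/49550 = 3597.5 t N.
The anomaly ΔM(t) = M(t) − M_∞ decays as ΔM₀·e^(−t/τ) with ΔM₀ = 1417 − 3597.5 = −2181 t N.
At t = 0.0335 yr, e^(−t/τ) = e^(−1.171) = 0.3099, so ΔM = −675.8 t N and M = 3597.5 − 675.8 = 2921.8 t N.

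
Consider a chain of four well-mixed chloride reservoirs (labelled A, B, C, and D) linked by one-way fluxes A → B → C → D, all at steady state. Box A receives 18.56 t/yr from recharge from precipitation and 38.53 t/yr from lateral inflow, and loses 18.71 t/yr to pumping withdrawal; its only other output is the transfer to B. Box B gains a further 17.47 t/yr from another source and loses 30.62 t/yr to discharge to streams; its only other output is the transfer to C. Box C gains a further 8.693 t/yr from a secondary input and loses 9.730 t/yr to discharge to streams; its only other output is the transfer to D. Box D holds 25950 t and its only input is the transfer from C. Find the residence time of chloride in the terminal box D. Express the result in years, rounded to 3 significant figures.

1070 yr

Box A: F(A→B) = (18.56 + 38.53) − 18.71 = 38.380 t/yr.
Box B: F(B→C) = (38.380 + 17.47) − 30.62 = 25.230 t/yr.
Box C: F(C→D) = (25.230 + 8.693) − 9.730 = 24.193 t/yr.
Box D throughput = its input = 24.193 t/yr; τ = 25950 / 24.193 = 1073 yr.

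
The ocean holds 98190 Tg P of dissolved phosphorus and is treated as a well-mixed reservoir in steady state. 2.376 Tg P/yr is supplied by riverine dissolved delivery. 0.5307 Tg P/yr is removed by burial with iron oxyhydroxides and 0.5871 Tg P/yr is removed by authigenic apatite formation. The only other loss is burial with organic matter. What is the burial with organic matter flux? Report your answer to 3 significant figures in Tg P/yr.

At steady state ΣF_in = ΣF_out.
ΣF_in = 2.3760 Tg P/yr.
Burial with organic matter flux = ΣF_in − (0.5307 + 0.5871) = 2.3760 − 1.118 = 1.258 Tg P/yr.

1.26 Tg P/yr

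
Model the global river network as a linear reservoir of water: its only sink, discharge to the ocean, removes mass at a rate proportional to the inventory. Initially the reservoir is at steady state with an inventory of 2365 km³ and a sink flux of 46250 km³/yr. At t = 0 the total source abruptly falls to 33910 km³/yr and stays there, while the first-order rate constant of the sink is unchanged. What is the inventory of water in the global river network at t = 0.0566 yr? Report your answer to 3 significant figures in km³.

τ = M₀/F₀ = 2365/46250 = 0.05114 yr; rate constant k = 1/τ.
New steady state M_∞ = F₁/k = F₁·τ = 33910 × 0.05114 = 1734.0 km³.
M(t) = M_∞ + (M₀ − M_∞)·e^(−t/τ); t/τ = 0.0566/0.05114 = 1.107, so e^(−t/τ) = 0.3306.
M(t) = 1734.0 + 631.0 × 0.3306 = 1942.6 km³.

1940 km³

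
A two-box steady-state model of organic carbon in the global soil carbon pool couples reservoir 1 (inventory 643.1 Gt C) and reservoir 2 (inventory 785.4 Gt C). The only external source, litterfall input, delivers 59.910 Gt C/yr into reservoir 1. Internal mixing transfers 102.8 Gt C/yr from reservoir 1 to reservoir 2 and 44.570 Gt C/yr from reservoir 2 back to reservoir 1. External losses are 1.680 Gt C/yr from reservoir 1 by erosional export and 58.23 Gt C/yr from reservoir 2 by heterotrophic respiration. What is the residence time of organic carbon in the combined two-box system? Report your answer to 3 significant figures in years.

23.8 yr

Treat the two boxes together as one reservoir: the mixing fluxes between them are internal recycling, so τ = ΣM / Σ(external losses).
M_total = 643.1 + 785.4 = 1428.5 Gt C.
ΣF_external_out = 1.680 + 58.23 = 59.910 Gt C/yr.
τ = M_total / ΣF_ext = 1428.5 / 59.910 = 23.84 yr.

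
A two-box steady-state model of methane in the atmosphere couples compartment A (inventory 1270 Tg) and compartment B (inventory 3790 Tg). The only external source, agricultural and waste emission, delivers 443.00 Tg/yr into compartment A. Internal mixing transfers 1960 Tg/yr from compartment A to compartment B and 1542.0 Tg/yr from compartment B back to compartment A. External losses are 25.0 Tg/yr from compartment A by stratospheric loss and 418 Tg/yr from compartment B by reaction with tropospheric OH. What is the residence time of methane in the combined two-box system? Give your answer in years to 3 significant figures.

11.4 yr

Treat the two boxes together as one reservoir: the mixing fluxes between them are internal recycling, so τ = ΣM / Σ(external losses).
M_total = 1270 + 3790 = 5060.0 Tg.
ΣF_external_out = 25.0 + 418 = 443.00 Tg/yr.
τ = M_total / ΣF_ext = 5060.0 / 443.00 = 11.42 yr.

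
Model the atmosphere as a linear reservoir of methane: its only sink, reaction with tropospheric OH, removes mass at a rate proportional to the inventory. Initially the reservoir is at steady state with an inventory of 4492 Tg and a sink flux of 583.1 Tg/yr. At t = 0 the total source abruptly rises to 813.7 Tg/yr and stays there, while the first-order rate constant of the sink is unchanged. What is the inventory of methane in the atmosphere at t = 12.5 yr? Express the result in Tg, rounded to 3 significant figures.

The sink rate constant is k = F₀/M₀ = 583.1/4492 = 0.1298 yr⁻¹.
Solving dM/dt = F₁ − kM with M(0) = M₀ gives M(t) = F₁/k + (M₀ − F₁/k)·e^(−kt).
F₁/k = 813.7/0.1298 = 6268.5 Tg; kt = 0.1298 × 12.5 = 1.623, e^(−kt) = 0.1974.
M(12.5) = 6268.5 + (4492 − 6268.5) × 0.1974 = 6268.5 − 350.6 = 5917.8 Tg.

5920 Tg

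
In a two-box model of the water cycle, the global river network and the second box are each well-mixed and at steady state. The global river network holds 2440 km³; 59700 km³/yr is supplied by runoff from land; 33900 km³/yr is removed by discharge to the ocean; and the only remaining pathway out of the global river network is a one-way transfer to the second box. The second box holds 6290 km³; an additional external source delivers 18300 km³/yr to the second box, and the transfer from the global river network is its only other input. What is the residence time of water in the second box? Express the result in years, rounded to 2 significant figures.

0.14 yr

Balance the global river network: ΣF_in = 59700 km³/yr.
Transfer to the second box = ΣF_in − (33900) = 25800 km³/yr.
Total input to the second box = 25800 + 18300 = 44100 km³/yr; at steady state this equals its total output.
τ = M / F = 6290 / 44100 = 0.1426 yr.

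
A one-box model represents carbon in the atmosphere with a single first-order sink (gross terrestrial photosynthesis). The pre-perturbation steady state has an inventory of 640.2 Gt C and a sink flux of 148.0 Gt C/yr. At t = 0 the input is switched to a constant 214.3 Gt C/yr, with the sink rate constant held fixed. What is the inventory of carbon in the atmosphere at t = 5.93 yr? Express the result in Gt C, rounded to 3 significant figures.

854 Gt C

τ = M₀/F₀ = 640.2/148.0 = 4.326 yr; rate constant k = 1/τ.
New steady state M_∞ = F₁/k = F₁·τ = 214.3 × 4.326 = 926.99 Gt C.
M(t) = M_∞ + (M₀ − M_∞)·e^(−t/τ); t/τ = 5.93/4.326 = 1.371, so e^(−t/τ) = 0.2539.
M(t) = 926.99 − 286.8 × 0.2539 = 854.18 Gt C.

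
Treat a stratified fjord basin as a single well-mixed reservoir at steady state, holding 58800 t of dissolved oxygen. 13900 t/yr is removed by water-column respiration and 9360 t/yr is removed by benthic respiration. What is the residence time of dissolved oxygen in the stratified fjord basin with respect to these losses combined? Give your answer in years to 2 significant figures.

Total removal = 13900 + 9360 = 23260 t/yr.
τ = M / ΣF_out = 58800 / 23260 = 2.528 yr.

2.5 yr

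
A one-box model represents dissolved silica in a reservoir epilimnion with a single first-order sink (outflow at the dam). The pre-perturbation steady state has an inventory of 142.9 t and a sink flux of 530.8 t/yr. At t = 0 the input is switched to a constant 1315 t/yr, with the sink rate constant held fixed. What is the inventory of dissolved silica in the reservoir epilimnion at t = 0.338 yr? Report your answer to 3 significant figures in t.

294 t

τ = M₀/F₀ = 142.9/530.8 = 0.2692 yr; rate constant k = 1/τ.
New steady state M_∞ = F₁/k = F₁·τ = 1315 × 0.2692 = 354.02 t.
M(t) = M_∞ + (M₀ − M_∞)·e^(−t/τ); t/τ = 0.338/0.2692 = 1.255, so e^(−t/τ) = 0.2849.
M(t) = 354.02 − 211.1 × 0.2849 = 293.86 t.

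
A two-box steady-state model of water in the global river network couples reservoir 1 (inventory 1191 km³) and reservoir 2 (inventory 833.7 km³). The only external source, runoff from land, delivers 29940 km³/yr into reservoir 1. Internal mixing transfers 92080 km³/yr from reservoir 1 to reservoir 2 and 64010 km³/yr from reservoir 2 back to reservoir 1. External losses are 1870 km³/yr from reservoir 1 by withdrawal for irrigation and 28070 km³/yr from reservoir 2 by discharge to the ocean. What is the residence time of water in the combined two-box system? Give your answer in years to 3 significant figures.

0.0676 yr

For the system as a whole, the A↔B exchange is internal and contributes nothing to the throughput; only the external sinks remove mass.
M_total = 1191 + 833.7 = 2024.7 km³.
ΣF_external_out = 1870 + 28070 = 29940 km³/yr.
τ = M_total / ΣF_ext = 2024.7 / 29940 = 0.06763 yr.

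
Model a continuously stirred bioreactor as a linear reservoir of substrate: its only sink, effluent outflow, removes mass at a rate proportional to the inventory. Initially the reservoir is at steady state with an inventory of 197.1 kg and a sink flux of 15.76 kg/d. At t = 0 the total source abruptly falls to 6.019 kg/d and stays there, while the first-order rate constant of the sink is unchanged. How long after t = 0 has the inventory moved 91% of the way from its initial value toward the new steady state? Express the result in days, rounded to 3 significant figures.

30.1 d

τ = M₀/F₀ = 197.1/15.76 = 12.51 d.
The remaining gap fraction is e^(−t/τ); 91% covered ⇒ e^(−t/τ) = 0.0900.
t = −τ ln(0.0900) = 12.51 × 2.408 = 30.11 d.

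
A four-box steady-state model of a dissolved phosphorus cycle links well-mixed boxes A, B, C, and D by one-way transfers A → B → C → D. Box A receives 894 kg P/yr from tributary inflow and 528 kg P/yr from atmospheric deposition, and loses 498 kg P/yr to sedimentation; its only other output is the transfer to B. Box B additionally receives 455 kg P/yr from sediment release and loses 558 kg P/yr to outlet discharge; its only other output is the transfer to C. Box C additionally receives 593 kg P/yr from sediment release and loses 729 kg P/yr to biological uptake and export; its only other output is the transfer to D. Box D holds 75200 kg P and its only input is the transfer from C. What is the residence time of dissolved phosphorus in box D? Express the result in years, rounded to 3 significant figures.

Box A: F(A→B) = (894 + 528) − 498 = 924.00 kg P/yr.
Box B: F(B→C) = (924.00 + 455) − 558 = 821.00 kg P/yr.
Box C: F(C→D) = (821.00 + 593) − 729 = 685.00 kg P/yr.
Box D throughput = its input = 685.00 kg P/yr; τ = 75200 / 685.00 = 109.8 yr.

110 yr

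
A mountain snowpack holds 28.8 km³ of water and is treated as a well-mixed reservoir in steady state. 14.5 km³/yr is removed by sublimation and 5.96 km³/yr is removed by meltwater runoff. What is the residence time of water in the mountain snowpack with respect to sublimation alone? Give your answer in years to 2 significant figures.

2.0 yr

Residence time with respect to a single sink: τ = M / F_sink.
τ = 28.8 / 14.5 = 1.986 yr.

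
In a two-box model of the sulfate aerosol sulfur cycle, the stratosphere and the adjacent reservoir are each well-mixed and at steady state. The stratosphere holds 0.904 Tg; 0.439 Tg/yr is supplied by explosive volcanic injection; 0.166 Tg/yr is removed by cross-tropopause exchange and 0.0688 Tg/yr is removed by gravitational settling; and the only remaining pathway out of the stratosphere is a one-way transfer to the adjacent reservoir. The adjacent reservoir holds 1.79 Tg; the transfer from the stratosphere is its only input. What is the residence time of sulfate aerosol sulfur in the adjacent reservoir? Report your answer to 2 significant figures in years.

Balance the stratosphere: ΣF_in = 0.43900 Tg/yr.
Transfer to the adjacent reservoir = ΣF_in − (0.166 + 0.0688) = 0.20420 Tg/yr.
At steady state the output of the adjacent reservoir equals its input, 0.20420 Tg/yr.
τ = M / F = 1.79 / 0.20420 = 8.766 yr.

8.8 yr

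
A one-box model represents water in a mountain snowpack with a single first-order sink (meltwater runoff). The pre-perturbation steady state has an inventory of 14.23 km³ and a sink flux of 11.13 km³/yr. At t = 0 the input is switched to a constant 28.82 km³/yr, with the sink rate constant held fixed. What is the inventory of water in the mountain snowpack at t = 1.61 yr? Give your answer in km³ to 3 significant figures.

30.4 km³

τ = M₀/F₀ = 14.23/11.13 = 1.279 yr; rate constant k = 1/τ.
New steady state M_∞ = F₁/k = F₁·τ = 28.82 × 1.279 = 36.847 km³.
M(t) = M_∞ + (M₀ − M_∞)·e^(−t/τ); t/τ = 1.61/1.279 = 1.259, so e^(−t/τ) = 0.2839.
M(t) = 36.847 − 22.62 × 0.2839 = 30.427 km³.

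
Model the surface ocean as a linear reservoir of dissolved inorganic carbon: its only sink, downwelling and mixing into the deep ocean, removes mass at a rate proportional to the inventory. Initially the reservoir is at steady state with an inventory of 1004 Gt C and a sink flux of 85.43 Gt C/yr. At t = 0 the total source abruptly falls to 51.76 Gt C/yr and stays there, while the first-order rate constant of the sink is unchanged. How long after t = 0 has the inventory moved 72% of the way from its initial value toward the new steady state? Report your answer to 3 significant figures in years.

τ = M₀/F₀ = 1004/85.43 = 11.75 yr.
The remaining gap fraction is e^(−t/τ); 72% covered ⇒ e^(−t/τ) = 0.280.
t = −τ ln(0.280) = 11.75 × 1.273 = 14.96 yr.

15.0 yr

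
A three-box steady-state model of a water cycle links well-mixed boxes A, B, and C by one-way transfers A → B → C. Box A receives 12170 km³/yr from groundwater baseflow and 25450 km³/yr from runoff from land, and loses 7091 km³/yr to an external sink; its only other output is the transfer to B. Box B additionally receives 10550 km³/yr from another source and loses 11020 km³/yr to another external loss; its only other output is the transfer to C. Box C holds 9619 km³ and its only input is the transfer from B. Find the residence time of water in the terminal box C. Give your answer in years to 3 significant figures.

Box A: F(A→B) = (12170 + 25450) − 7091 = 30529 km³/yr.
Box B: F(B→C) = (30529 + 10550) − 11020 = 30059 km³/yr.
Box C throughput = its input = 30059 km³/yr; τ = 9619 / 30059 = 0.3200 yr.

0.320 yr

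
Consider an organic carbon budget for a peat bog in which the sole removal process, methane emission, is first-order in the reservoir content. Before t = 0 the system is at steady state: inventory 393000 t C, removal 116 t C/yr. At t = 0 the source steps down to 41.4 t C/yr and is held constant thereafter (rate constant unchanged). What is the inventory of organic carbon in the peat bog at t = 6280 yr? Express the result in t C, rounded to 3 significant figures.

180000 t C

τ = M₀/F₀ = 393000/116 = 3388 yr; rate constant k = 1/τ.
New steady state M_∞ = F₁/k = F₁·τ = 41.4 × 3388 = 140260 t C.
M(t) = M_∞ + (M₀ − M_∞)·e^(−t/τ); t/τ = 6280/3388 = 1.854, so e^(−t/τ) = 0.1567.
M(t) = 140260 + 252700 × 0.1567 = 179860 t C.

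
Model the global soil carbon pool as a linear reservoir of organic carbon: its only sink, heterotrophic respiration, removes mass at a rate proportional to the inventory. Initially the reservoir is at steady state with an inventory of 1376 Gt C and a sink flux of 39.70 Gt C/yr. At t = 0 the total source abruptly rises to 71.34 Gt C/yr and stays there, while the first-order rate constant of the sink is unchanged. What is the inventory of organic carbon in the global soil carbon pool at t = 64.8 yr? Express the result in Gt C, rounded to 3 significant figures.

Residence time τ = M₀/F₀ = 34.66 yr. The eventual steady state is M_∞ = M₀·(F₁/F₀) = 1376 × 71.34/39.70 = 2472.6 Gt C.
The anomaly ΔM(t) = M(t) − M_∞ decays as ΔM₀·e^(−t/τ) with ΔM₀ = 1376 − 2472.6 = −1097 Gt C.
At t = 64.8 yr, e^(−t/τ) = e^(−1.870) = 0.1542, so ΔM = −169.1 Gt C and M = 2472.6 − 169.1 = 2303.6 Gt C.

2300 Gt C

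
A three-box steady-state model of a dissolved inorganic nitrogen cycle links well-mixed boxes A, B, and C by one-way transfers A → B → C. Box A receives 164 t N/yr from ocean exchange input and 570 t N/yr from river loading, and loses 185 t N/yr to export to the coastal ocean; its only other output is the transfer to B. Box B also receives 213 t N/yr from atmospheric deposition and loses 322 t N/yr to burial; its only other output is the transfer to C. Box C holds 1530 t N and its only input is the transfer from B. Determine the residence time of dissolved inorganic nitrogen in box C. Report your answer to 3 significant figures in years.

3.48 yr

Box A: F(A→B) = (164 + 570) − 185 = 549.00 t N/yr.
Box B: F(B→C) = (549.00 + 213) − 322 = 440.00 t N/yr.
Box C throughput = its input = 440.00 t N/yr; τ = 1530 / 440.00 = 3.477 yr.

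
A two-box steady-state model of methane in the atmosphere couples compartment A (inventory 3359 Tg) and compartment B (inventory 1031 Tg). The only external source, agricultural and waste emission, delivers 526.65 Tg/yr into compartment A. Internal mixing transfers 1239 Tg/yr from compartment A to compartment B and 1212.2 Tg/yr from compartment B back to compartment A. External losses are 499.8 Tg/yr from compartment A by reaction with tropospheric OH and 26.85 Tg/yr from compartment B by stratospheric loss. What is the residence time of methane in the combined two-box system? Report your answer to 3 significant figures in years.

Residence time in the combined system uses the total inventory and the total *external* removal — internal exchanges between the two boxes cancel.
M_total = 3359 + 1031 = 4390.0 Tg.
ΣF_external_out = 499.8 + 26.85 = 526.65 Tg/yr.
τ = M_total / ΣF_ext = 4390.0 / 526.65 = 8.336 yr.

8.34 yr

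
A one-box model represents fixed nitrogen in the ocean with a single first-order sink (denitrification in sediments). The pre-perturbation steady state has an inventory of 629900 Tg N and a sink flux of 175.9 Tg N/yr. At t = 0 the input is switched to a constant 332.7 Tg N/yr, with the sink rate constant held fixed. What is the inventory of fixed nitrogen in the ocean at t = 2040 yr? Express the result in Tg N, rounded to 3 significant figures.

τ = M₀/F₀ = 629900/175.9 = 3581 yr; rate constant k = 1/τ.
New steady state M_∞ = F₁/k = F₁·τ = 332.7 × 3581 = 1.1914×10^6 Tg N.
M(t) = M_∞ + (M₀ − M_∞)·e^(−t/τ); t/τ = 2040/3581 = 0.5697, so e^(−t/τ) = 0.5657.
M(t) = 1.1914×10^6 − 561500 × 0.5657 = 873750 Tg N.

874000 Tg N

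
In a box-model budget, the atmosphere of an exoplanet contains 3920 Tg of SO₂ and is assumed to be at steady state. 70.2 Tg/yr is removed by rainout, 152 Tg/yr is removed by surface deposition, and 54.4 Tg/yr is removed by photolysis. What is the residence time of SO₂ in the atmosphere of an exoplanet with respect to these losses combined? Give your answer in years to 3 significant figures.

14.2 yr

Total removal = 70.20 + 152.0 + 54.40 = 276.60 Tg/yr.
τ = M / ΣF_out = 3920 / 276.60 = 14.17 yr.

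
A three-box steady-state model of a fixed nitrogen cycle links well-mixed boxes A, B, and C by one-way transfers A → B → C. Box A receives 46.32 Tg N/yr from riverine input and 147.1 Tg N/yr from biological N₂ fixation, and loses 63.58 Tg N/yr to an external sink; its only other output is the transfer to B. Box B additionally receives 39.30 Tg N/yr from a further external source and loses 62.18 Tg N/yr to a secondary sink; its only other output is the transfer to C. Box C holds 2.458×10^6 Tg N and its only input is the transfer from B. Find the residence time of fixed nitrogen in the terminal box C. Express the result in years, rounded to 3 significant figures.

23000 yr

Box A: F(A→B) = (46.32 + 147.1) − 63.58 = 129.84 Tg N/yr.
Box B: F(B→C) = (129.84 + 39.30) − 62.18 = 106.96 Tg N/yr.
Box C throughput = its input = 106.96 Tg N/yr; τ = 2.458×10^6 / 106.96 = 22980 yr.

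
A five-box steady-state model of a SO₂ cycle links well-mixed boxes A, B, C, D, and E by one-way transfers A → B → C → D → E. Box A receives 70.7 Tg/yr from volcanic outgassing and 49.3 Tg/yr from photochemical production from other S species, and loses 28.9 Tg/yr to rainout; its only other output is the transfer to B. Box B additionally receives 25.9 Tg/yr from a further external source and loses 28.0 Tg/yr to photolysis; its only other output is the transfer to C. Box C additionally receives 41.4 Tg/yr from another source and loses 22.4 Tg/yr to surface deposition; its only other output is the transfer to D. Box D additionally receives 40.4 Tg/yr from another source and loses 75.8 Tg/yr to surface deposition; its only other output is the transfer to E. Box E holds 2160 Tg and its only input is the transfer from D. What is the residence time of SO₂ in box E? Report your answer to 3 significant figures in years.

Box A: F(A→B) = (70.7 + 49.3) − 28.9 = 91.100 Tg/yr.
Box B: F(B→C) = (91.100 + 25.9) − 28.0 = 89.000 Tg/yr.
Box C: F(C→D) = (89.000 + 41.4) − 22.4 = 108.00 Tg/yr.
Box D: F(D→E) = (108.00 + 40.4) − 75.8 = 72.600 Tg/yr.
Box E throughput = its input = 72.600 Tg/yr; τ = 2160 / 72.600 = 29.75 yr.

29.8 yr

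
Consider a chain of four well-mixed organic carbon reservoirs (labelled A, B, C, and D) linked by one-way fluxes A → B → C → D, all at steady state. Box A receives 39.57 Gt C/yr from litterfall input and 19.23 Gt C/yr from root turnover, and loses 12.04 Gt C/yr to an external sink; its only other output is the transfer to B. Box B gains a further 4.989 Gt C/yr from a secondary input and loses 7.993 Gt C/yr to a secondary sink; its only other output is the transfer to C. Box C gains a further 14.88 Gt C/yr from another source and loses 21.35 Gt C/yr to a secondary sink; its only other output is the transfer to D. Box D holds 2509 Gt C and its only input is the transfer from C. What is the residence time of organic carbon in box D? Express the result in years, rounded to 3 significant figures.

67.3 yr

Box A: F(A→B) = (39.57 + 19.23) − 12.04 = 46.760 Gt C/yr.
Box B: F(B→C) = (46.760 + 4.989) − 7.993 = 43.756 Gt C/yr.
Box C: F(C→D) = (43.756 + 14.88) − 21.35 = 37.286 Gt C/yr.
Box D throughput = its input = 37.286 Gt C/yr; τ = 2509 / 37.286 = 67.29 yr.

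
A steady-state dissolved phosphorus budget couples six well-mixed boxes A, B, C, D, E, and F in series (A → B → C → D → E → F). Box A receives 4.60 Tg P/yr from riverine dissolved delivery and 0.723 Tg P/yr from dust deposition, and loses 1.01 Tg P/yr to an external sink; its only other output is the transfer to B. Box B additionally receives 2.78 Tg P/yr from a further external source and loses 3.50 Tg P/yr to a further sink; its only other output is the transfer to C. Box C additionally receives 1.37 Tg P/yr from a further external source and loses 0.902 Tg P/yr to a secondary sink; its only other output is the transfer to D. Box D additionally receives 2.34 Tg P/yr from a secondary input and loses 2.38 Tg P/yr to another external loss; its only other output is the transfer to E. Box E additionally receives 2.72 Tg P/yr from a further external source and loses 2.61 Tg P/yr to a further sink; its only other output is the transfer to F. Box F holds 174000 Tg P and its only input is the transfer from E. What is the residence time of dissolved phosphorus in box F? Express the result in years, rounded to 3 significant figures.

42100 yr

Box A: F(A→B) = (4.60 + 0.723) − 1.01 = 4.3130 Tg P/yr.
Box B: F(B→C) = (4.3130 + 2.78) − 3.50 = 3.5930 Tg P/yr.
Box C: F(C→D) = (3.5930 + 1.37) − 0.902 = 4.0610 Tg P/yr.
Box D: F(D→E) = (4.0610 + 2.34) − 2.38 = 4.0210 Tg P/yr.
Box E: F(E→F) = (4.0210 + 2.72) − 2.61 = 4.1310 Tg P/yr.
Box F throughput = its input = 4.1310 Tg P/yr; τ = 174000 / 4.1310 = 42120 yr.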